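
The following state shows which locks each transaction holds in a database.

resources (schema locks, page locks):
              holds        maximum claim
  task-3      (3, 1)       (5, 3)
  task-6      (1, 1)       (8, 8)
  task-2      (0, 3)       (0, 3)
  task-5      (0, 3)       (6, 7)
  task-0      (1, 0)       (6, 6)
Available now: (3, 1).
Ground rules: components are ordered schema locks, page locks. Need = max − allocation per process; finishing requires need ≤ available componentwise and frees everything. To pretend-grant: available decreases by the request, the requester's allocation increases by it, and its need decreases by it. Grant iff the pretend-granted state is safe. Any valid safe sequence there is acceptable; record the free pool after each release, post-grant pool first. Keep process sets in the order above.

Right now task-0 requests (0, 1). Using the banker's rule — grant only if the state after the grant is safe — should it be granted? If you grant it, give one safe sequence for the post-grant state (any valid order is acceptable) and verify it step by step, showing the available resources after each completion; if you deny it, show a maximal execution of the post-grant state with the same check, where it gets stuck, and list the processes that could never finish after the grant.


GRANT. The post-grant state is safe; one safe sequence: task-2, task-3, task-5, task-0, task-6.
Key observation: granting shrinks the pool to (3, 0), yet task-2 still fits and the chain goes through.
Verifying the post-grant state step by step:
  pool = (3, 0)
  run task-2 (needs (0, 0), free (3, 0)); after release of (0, 3) the pool is (3, 3)
  run task-3 (needs (2, 2), free (3, 3)); after release of (3, 1) the pool is (6, 4)
  run task-5 (needs (6, 4), free (6, 4)); after release of (0, 3) the pool is (6, 7)
  run task-0 (needs (5, 5), free (6, 7)); after release of (1, 1) the pool is (7, 8)
  run task-6 (needs (7, 7), free (7, 8)); after release of (1, 1) the pool is (8, 9)


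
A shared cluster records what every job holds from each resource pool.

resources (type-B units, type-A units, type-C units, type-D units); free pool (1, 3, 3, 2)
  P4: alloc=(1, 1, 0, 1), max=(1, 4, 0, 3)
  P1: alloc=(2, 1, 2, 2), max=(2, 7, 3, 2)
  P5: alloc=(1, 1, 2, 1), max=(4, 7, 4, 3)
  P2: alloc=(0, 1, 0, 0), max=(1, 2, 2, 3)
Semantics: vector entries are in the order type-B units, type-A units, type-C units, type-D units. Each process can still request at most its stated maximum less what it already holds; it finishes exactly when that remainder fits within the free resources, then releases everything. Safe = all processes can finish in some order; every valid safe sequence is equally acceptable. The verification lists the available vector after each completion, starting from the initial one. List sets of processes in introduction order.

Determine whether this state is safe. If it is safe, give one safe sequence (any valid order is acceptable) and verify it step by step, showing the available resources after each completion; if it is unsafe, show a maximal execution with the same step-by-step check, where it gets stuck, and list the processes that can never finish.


UNSAFE — no complete ordering exists.
Key observation: once P4, P2 finish, the pool peaks at (2, 5, 3, 3) — and every remaining process still needs more type-A units than that.
Going as far as possible: P4, P2; after that, nothing fits. Verifying each step:
  pool = (1, 3, 3, 2)
  P4: need (0, 3, 0, 2) fits (1, 3, 3, 2); releases (1, 1, 0, 1), pool now (2, 4, 3, 3)
  P2: need (1, 1, 2, 3) fits (2, 4, 3, 3); releases (0, 1, 0, 0), pool now (2, 5, 3, 3)
  P1 cannot run: need (0, 6, 1, 0) vs free (2, 5, 3, 3) (insufficient type-A units)
  P5 cannot run: need (3, 6, 2, 2) vs free (2, 5, 3, 3) (insufficient type-B units and type-A units)
Never able to finish: P1 and P5.


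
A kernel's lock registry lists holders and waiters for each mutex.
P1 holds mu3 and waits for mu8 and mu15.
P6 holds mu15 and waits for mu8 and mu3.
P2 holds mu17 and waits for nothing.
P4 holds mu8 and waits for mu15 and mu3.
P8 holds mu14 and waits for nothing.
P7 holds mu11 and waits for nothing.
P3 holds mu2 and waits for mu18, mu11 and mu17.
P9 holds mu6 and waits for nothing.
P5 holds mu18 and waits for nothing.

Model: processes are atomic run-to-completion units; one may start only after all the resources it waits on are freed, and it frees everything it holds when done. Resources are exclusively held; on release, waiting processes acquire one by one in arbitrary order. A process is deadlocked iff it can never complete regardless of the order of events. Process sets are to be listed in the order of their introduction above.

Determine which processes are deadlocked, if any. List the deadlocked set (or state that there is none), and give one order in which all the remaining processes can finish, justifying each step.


Deadlocked: P1, P6 and P4.
Key observation: the wait chain closes on itself along P1 -> P6 -> P1; P4 is caught in further circular waits.
A valid finishing order for the others: P8, P7, P2, P5, P9, P3.
Step-by-step check:
  P8 waits on nothing -> runs at once and releases mu14
  P7 waits on nothing -> runs at once and releases mu11
  P2 waits on nothing -> runs at once and releases mu17
  P5 waits on nothing -> runs at once and releases mu18
  P9 waits on nothing -> runs at once and releases mu6
  run P3 (all its waits — mu18, mu11 and mu17 — are resolved); releases mu2


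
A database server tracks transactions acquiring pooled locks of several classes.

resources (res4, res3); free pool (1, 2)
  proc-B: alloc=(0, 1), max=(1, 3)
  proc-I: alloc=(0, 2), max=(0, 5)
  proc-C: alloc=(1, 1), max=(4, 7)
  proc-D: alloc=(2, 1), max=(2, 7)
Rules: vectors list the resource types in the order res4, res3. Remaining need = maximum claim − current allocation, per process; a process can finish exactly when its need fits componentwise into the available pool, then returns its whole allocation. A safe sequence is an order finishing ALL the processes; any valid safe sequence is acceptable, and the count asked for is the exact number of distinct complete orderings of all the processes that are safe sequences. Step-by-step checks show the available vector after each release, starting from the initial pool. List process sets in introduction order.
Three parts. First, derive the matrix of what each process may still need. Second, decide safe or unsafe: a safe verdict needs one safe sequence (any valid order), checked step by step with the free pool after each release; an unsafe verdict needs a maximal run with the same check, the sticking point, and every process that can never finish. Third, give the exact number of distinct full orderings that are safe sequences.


(1) Remaining need (order res4, res3):
  proc-B: (1, 2)
  proc-I: (0, 3)
  proc-C: (3, 6)
  proc-D: (0, 6)
(2) UNSAFE — no complete ordering exists.
Key observation: proc-B, proc-I can finish, but then (1, 5) is all there is, and the blocked group's res3 demands exceed it.
A maximal execution: proc-B, proc-I — then nothing else fits. Check, step by step:
  pool = (1, 2)
  run proc-B (needs (1, 2), free (1, 2)); after release of (0, 1) the pool is (1, 3)
  run proc-I (needs (0, 3), free (1, 3)); after release of (0, 2) the pool is (1, 5)
  blocked: proc-C wants (3, 6), pool (1, 5) — not enough res4 and res3
  blocked: proc-D wants (0, 6), pool (1, 5) — not enough res3
Processes that can never finish: proc-C and proc-D.
(3) Exactly 0 of the possible complete orderings are safe sequences.


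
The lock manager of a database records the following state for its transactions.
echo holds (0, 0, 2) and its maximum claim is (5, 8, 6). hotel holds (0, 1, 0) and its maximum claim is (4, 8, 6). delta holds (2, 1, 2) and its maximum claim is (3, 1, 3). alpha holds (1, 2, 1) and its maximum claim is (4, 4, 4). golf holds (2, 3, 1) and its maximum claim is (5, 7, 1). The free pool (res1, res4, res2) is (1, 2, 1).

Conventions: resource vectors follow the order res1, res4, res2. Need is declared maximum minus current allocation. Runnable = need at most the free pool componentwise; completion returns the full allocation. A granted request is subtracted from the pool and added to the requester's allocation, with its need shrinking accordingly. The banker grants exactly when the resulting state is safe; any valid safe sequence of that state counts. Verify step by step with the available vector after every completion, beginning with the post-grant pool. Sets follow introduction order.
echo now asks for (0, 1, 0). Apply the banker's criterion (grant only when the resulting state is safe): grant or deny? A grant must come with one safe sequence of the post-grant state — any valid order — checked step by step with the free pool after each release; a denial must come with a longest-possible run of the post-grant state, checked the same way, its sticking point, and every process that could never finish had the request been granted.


GRANT — the state after the grant stays safe, e.g. via delta, alpha, golf, echo, hotel.
Key observation: (1, 1, 1) free after granting still covers delta first, and each release covers the next.
Verifying the post-grant state step by step:
  pool = (1, 1, 1)
  delta needs (1, 0, 1) <= (1, 1, 1) -> finishes; pool += (2, 1, 2) = (3, 2, 3)
  alpha needs (3, 2, 3) <= (3, 2, 3) -> finishes; pool += (1, 2, 1) = (4, 4, 4)
  golf needs (3, 4, 0) <= (4, 4, 4) -> finishes; pool += (2, 3, 1) = (6, 7, 5)
  echo needs (5, 7, 4) <= (6, 7, 5) -> finishes; pool += (0, 1, 2) = (6, 8, 7)
  hotel needs (4, 7, 6) <= (6, 8, 7) -> finishes; pool += (0, 1, 0) = (6, 9, 7)


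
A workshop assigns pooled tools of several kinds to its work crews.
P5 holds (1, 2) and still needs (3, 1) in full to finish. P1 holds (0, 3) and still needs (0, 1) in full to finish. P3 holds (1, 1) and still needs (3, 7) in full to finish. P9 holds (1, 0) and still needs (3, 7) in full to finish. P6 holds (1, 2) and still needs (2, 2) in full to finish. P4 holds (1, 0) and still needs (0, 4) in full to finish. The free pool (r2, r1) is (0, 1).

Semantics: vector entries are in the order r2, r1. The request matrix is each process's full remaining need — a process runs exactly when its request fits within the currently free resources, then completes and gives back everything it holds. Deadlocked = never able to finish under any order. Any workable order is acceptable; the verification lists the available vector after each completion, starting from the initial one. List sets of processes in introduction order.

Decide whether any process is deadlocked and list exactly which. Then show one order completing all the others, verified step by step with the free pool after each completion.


Deadlocked set: P5, P3, P9 and P6.
Key observation: P1, P4 can finish, but then (1, 4) is all there is, and the blocked group's r2 demands exceed it.
A valid finishing order for the others: P1, P4. Check, step by step:
  pool = (0, 1)
  run P1 (needs (0, 1), free (0, 1)); after release of (0, 3) the pool is (0, 4)
  run P4 (needs (0, 4), free (0, 4)); after release of (1, 0) the pool is (1, 4)
The blocked processes can never fit:
  P5 cannot run: need (3, 1) vs free (1, 4) (insufficient r2)
  P3 cannot run: need (3, 7) vs free (1, 4) (insufficient r2 and r1)
  P9 cannot run: need (3, 7) vs free (1, 4) (insufficient r2 and r1)
  P6 cannot run: need (2, 2) vs free (1, 4) (insufficient r2)


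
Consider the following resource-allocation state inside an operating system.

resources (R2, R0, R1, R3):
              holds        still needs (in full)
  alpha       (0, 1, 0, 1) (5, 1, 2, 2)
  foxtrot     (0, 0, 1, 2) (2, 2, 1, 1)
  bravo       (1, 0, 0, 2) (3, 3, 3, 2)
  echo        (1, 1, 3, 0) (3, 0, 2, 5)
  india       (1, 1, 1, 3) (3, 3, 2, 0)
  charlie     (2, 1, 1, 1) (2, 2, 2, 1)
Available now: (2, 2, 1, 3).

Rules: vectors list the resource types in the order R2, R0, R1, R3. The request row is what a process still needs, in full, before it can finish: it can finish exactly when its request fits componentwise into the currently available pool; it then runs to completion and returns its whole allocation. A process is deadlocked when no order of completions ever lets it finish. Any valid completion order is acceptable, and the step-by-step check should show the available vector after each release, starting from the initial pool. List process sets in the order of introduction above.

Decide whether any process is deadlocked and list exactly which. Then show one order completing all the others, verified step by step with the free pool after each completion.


The deadlocked set is empty.
Key observation: beginning at foxtrot, releases accumulate fast enough that every process eventually fits.
The rest can finish in the order foxtrot, charlie, bravo, india, echo, alpha. Verifying each step:
  pool = (2, 2, 1, 3)
  run foxtrot (needs (2, 2, 1, 1), free (2, 2, 1, 3)); after release of (0, 0, 1, 2) the pool is (2, 2, 2, 5)
  run charlie (needs (2, 2, 2, 1), free (2, 2, 2, 5)); after release of (2, 1, 1, 1) the pool is (4, 3, 3, 6)
  run bravo (needs (3, 3, 3, 2), free (4, 3, 3, 6)); after release of (1, 0, 0, 2) the pool is (5, 3, 3, 8)
  run india (needs (3, 3, 2, 0), free (5, 3, 3, 8)); after release of (1, 1, 1, 3) the pool is (6, 4, 4, 11)
  run echo (needs (3, 0, 2, 5), free (6, 4, 4, 11)); after release of (1, 1, 3, 0) the pool is (7, 5, 7, 11)
  run alpha (needs (5, 1, 2, 2), free (7, 5, 7, 11)); after release of (0, 1, 0, 1) the pool is (7, 6, 7, 12)


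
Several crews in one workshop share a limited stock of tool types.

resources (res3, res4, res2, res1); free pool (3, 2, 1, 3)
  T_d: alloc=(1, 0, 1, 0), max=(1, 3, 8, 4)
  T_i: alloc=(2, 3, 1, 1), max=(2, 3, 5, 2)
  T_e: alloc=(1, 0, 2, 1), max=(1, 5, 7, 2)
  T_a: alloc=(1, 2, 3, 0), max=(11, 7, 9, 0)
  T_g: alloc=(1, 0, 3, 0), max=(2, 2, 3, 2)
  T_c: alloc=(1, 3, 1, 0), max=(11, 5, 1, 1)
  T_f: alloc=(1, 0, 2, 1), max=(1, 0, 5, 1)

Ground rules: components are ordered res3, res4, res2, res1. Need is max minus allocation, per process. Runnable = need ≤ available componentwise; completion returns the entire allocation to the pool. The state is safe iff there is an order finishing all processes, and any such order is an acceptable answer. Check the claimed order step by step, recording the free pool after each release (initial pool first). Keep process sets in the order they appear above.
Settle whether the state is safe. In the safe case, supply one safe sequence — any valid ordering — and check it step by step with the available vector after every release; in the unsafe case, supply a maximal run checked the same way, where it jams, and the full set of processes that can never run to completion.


UNSAFE.
Key observation: res3 is the bottleneck — with T_g, T_i, T_f, T_e, T_d done the pool holds (9, 5, 10, 6), short of every remaining need.
The run T_g, T_i, T_f, T_e, T_d cannot be extended any further. Verifying each step:
  pool = (3, 2, 1, 3)
  T_g: need (1, 2, 0, 2) fits (3, 2, 1, 3); releases (1, 0, 3, 0), pool now (4, 2, 4, 3)
  T_i: need (0, 0, 4, 1) fits (4, 2, 4, 3); releases (2, 3, 1, 1), pool now (6, 5, 5, 4)
  T_f: need (0, 0, 3, 0) fits (6, 5, 5, 4); releases (1, 0, 2, 1), pool now (7, 5, 7, 5)
  T_e: need (0, 5, 5, 1) fits (7, 5, 7, 5); releases (1, 0, 2, 1), pool now (8, 5, 9, 6)
  T_d: need (0, 3, 7, 4) fits (8, 5, 9, 6); releases (1, 0, 1, 0), pool now (9, 5, 10, 6)
  T_a still needs (10, 5, 6, 0) but only (9, 5, 10, 6) is free — short on res3
  T_c still needs (10, 2, 0, 1) but only (9, 5, 10, 6) is free — short on res3
Processes that can never finish: T_a and T_c.


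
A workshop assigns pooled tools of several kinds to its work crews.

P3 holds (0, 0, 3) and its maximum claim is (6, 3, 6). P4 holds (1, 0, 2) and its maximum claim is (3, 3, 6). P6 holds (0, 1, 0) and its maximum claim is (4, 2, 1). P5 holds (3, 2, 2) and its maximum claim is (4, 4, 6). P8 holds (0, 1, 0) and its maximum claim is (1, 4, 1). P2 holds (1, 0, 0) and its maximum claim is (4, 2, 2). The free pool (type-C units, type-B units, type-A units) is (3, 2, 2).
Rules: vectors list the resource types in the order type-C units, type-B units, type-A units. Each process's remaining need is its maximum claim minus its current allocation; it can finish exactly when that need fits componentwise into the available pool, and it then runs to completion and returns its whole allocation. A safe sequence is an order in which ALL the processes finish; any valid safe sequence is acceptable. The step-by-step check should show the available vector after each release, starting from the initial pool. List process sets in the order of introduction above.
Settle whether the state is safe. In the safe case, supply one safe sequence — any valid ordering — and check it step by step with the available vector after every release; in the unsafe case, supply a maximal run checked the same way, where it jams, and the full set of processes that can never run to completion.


UNSAFE.
Key observation: once P2, P6, P8 finish, the pool peaks at (4, 4, 2) — and every remaining process still needs more type-A units than that.
Going as far as possible: P2, P6, P8; after that, nothing fits. Verifying each step:
  pool = (3, 2, 2)
  P2 needs (3, 2, 2) <= (3, 2, 2) -> finishes; pool += (1, 0, 0) = (4, 2, 2)
  P6 needs (4, 1, 1) <= (4, 2, 2) -> finishes; pool += (0, 1, 0) = (4, 3, 2)
  P8 needs (1, 3, 1) <= (4, 3, 2) -> finishes; pool += (0, 1, 0) = (4, 4, 2)
  blocked: P3 wants (6, 3, 3), pool (4, 4, 2) — not enough type-C units and type-A units
  blocked: P4 wants (2, 3, 4), pool (4, 4, 2) — not enough type-A units
  blocked: P5 wants (1, 2, 4), pool (4, 4, 2) — not enough type-A units
Never able to finish: P3, P4 and P5.


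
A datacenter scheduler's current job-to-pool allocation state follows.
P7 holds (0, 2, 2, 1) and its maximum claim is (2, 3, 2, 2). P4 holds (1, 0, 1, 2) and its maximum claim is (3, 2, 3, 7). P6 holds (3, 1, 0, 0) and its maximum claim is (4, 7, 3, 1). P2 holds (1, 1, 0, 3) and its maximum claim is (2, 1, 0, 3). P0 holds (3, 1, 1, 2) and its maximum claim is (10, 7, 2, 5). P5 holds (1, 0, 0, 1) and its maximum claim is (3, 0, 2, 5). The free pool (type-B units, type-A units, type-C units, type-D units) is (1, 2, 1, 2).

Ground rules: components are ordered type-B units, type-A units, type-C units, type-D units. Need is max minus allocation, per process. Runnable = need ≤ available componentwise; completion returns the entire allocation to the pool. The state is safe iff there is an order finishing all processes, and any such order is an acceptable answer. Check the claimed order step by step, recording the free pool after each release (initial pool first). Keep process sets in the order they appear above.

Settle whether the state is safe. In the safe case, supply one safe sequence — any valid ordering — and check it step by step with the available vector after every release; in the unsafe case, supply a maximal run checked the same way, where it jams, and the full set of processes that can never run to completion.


UNSAFE — no complete ordering exists.
Key observation: even finishing P2, P7, P5, P4 leaves just (4, 5, 4, 9) free — too little type-A units for any of the remaining processes.
The run P2, P7, P5, P4 cannot be extended any further. Verifying each step:
  pool = (1, 2, 1, 2)
  run P2 (needs (1, 0, 0, 0), free (1, 2, 1, 2)); after release of (1, 1, 0, 3) the pool is (2, 3, 1, 5)
  run P7 (needs (2, 1, 0, 1), free (2, 3, 1, 5)); after release of (0, 2, 2, 1) the pool is (2, 5, 3, 6)
  run P5 (needs (2, 0, 2, 4), free (2, 5, 3, 6)); after release of (1, 0, 0, 1) the pool is (3, 5, 3, 7)
  run P4 (needs (2, 2, 2, 5), free (3, 5, 3, 7)); after release of (1, 0, 1, 2) the pool is (4, 5, 4, 9)
  blocked: P6 wants (1, 6, 3, 1), pool (4, 5, 4, 9) — not enough type-A units
  blocked: P0 wants (7, 6, 1, 3), pool (4, 5, 4, 9) — not enough type-B units and type-A units
Never able to finish: P6 and P0.


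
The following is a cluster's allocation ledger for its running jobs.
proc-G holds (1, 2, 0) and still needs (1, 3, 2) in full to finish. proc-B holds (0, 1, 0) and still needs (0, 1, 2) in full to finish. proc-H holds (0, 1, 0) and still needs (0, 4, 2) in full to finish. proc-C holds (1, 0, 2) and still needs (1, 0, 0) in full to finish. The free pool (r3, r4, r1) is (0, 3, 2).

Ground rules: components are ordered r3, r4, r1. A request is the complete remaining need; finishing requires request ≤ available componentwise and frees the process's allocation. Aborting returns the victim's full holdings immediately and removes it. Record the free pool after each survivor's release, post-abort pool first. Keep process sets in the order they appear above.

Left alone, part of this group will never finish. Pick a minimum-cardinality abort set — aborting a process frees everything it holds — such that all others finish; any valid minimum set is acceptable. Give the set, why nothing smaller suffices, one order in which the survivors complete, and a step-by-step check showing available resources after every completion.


Minimum abort set: proc-G.
Key observation: before aborting proc-G, proc-C was permanently blocked — no order could ever run it; afterwards it completes at step 2.
Why nothing smaller works: aborting no one leaves the state deadlocked as given.
Survivors finish in the order: proc-H, proc-C, proc-B. Step-by-step check (pool after the aborts first):
  pool = (1, 5, 2)
  proc-H: need (0, 4, 2) fits (1, 5, 2); releases (0, 1, 0), pool now (1, 6, 2)
  proc-C: need (1, 0, 0) fits (1, 6, 2); releases (1, 0, 2), pool now (2, 6, 4)
  proc-B: need (0, 1, 2) fits (2, 6, 4); releases (0, 1, 0), pool now (2, 7, 4)


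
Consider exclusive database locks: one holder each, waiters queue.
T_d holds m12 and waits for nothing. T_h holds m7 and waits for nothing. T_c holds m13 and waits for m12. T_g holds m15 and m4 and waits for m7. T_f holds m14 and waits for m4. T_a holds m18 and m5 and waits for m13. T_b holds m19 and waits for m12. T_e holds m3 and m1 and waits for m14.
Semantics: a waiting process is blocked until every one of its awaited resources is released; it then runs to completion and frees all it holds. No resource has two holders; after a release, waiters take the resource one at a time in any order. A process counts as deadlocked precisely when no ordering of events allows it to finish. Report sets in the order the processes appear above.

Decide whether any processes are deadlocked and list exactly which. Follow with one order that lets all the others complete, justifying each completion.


The deadlocked set is empty.
Key observation: the waits form no ring: some process can always run, and its releases unblock the others one by one.
One completion order for the rest: T_h, T_d, T_g, T_f, T_c, T_e, T_a, T_b.
Check, step by step:
  run T_h (it waits on nothing); releases m7
  run T_d (it waits on nothing); releases m12
  T_g waits on m7 — all released -> runs and releases m15 and m4
  T_f waits on m4 — all released -> runs and releases m14
  T_c waits on m12 — all released -> runs and releases m13
  T_e waits on m14 — all released -> runs and releases m3 and m1
  T_a waits on m13 — all released -> runs and releases m18 and m5
  T_b waits on m12 — all released -> runs and releases m19


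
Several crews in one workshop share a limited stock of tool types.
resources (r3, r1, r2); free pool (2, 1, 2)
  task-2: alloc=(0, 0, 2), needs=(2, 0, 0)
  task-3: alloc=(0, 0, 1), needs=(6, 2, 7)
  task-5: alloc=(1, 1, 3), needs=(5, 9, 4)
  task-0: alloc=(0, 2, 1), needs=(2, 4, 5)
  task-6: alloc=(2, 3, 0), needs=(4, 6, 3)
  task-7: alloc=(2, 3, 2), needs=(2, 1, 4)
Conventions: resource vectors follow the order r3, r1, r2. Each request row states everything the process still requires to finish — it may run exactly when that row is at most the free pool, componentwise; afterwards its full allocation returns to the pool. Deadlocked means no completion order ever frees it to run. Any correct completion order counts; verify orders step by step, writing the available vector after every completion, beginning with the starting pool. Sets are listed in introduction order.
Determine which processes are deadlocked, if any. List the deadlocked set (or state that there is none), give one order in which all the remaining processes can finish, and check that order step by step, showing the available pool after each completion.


Nothing here is deadlocked.
Key observation: starting with task-2, each completion frees enough for the next — no one is permanently blocked.
The rest can finish in the order task-2, task-7, task-0, task-6, task-3, task-5. Verifying each step:
  pool = (2, 1, 2)
  run task-2 (needs (2, 0, 0), free (2, 1, 2)); after release of (0, 0, 2) the pool is (2, 1, 4)
  run task-7 (needs (2, 1, 4), free (2, 1, 4)); after release of (2, 3, 2) the pool is (4, 4, 6)
  run task-0 (needs (2, 4, 5), free (4, 4, 6)); after release of (0, 2, 1) the pool is (4, 6, 7)
  run task-6 (needs (4, 6, 3), free (4, 6, 7)); after release of (2, 3, 0) the pool is (6, 9, 7)
  run task-3 (needs (6, 2, 7), free (6, 9, 7)); after release of (0, 0, 1) the pool is (6, 9, 8)
  run task-5 (needs (5, 9, 4), free (6, 9, 8)); after release of (1, 1, 3) the pool is (7, 10, 11)


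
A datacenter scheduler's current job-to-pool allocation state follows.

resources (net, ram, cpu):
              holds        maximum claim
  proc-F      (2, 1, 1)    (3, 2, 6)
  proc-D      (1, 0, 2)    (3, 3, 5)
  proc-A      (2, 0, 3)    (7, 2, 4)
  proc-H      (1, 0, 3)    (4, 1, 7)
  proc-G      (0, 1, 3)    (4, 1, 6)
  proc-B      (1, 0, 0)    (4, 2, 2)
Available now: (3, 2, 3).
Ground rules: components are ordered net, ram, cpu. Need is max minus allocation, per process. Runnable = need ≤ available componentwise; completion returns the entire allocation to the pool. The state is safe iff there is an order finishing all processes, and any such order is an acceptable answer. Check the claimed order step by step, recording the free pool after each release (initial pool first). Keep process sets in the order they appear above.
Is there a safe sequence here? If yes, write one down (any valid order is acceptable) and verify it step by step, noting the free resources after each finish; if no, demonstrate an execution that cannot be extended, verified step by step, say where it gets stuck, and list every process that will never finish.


The state is SAFE; one workable sequence: proc-B, proc-G, proc-H, proc-F, proc-A, proc-D.
Key observation: reading the order forward, proc-B is the first process whose need (3, 2, 2) meets the free pool (3, 2, 3) exactly on a resource it requests.
Check, step by step:
  pool = (3, 2, 3)
  proc-B needs (3, 2, 2) <= (3, 2, 3) -> finishes; pool += (1, 0, 0) = (4, 2, 3)
  proc-G needs (4, 0, 3) <= (4, 2, 3) -> finishes; pool += (0, 1, 3) = (4, 3, 6)
  proc-H needs (3, 1, 4) <= (4, 3, 6) -> finishes; pool += (1, 0, 3) = (5, 3, 9)
  proc-F needs (1, 1, 5) <= (5, 3, 9) -> finishes; pool += (2, 1, 1) = (7, 4, 10)
  proc-A needs (5, 2, 1) <= (7, 4, 10) -> finishes; pool += (2, 0, 3) = (9, 4, 13)
  proc-D needs (2, 3, 3) <= (9, 4, 13) -> finishes; pool += (1, 0, 2) = (10, 4, 15)


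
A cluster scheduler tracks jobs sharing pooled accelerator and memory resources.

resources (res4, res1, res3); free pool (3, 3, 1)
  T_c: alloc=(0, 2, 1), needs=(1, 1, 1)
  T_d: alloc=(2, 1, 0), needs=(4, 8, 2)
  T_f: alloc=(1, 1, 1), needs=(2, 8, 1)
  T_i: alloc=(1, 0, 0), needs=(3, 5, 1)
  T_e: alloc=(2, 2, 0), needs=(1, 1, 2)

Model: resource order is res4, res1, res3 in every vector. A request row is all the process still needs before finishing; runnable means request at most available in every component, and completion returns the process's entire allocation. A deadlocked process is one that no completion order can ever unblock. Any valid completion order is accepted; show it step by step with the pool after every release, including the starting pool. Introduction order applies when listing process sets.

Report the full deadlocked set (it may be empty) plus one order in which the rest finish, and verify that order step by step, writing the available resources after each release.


Deadlocked: T_d and T_f.
Key observation: T_c, T_i, T_e can finish, but then (6, 7, 2) is all there is, and the blocked group's res1 demands exceed it.
A valid finishing order for the others: T_c, T_i, T_e. Walking it through:
  pool = (3, 3, 1)
  T_c: need (1, 1, 1) fits (3, 3, 1); releases (0, 2, 1), pool now (3, 5, 2)
  T_i: need (3, 5, 1) fits (3, 5, 2); releases (1, 0, 0), pool now (4, 5, 2)
  T_e: need (1, 1, 2) fits (4, 5, 2); releases (2, 2, 0), pool now (6, 7, 2)
None of the blocked processes ever fits:
  T_d cannot run: need (4, 8, 2) vs free (6, 7, 2) (insufficient res1)
  T_f cannot run: need (2, 8, 1) vs free (6, 7, 2) (insufficient res1)


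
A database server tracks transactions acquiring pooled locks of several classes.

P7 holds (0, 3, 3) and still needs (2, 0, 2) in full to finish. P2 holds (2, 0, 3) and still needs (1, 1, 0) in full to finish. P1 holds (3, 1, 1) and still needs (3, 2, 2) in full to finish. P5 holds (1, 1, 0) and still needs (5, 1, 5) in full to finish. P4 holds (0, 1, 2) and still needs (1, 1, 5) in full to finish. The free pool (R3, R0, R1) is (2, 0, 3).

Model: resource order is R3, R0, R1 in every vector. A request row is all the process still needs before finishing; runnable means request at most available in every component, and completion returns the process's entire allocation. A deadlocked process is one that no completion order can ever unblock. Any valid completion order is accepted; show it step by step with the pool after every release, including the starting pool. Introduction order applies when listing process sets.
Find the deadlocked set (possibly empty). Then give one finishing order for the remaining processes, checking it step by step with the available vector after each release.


Nothing here is deadlocked.
Key observation: P7 can run right away; the returned allocation unlocks the remaining processes in turn.
A valid finishing order for the others: P7, P4, P2, P1, P5. Check, step by step:
  pool = (2, 0, 3)
  run P7 (needs (2, 0, 2), free (2, 0, 3)); after release of (0, 3, 3) the pool is (2, 3, 6)
  run P4 (needs (1, 1, 5), free (2, 3, 6)); after release of (0, 1, 2) the pool is (2, 4, 8)
  run P2 (needs (1, 1, 0), free (2, 4, 8)); after release of (2, 0, 3) the pool is (4, 4, 11)
  run P1 (needs (3, 2, 2), free (4, 4, 11)); after release of (3, 1, 1) the pool is (7, 5, 12)
  run P5 (needs (5, 1, 5), free (7, 5, 12)); after release of (1, 1, 0) the pool is (8, 6, 12)


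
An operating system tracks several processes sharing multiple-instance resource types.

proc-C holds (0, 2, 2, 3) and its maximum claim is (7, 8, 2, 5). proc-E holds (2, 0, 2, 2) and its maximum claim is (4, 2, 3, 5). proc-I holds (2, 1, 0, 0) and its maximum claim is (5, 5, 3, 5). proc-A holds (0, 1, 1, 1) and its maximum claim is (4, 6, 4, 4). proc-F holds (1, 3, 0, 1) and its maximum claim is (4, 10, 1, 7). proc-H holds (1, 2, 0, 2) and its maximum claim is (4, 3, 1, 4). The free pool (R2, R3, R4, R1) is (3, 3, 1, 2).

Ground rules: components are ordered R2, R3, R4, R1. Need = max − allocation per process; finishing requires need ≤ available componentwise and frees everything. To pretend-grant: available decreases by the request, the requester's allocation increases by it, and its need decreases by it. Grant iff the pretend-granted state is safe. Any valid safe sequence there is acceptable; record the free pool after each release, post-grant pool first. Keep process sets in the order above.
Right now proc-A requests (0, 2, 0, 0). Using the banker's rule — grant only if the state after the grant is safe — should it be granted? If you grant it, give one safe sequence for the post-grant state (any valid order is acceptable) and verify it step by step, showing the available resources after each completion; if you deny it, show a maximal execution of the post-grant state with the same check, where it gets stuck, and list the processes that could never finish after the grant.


GRANT: granting preserves safety; a valid post-grant sequence is proc-H, proc-E, proc-A, proc-I, proc-F, proc-C.
Key observation: post-grant, (3, 1, 1, 2) remains, and an order beginning with proc-H completes everyone.
Check on the post-grant state, step by step:
  pool = (3, 1, 1, 2)
  proc-H: need (3, 1, 1, 2) fits (3, 1, 1, 2); releases (1, 2, 0, 2), pool now (4, 3, 1, 4)
  proc-E: need (2, 2, 1, 3) fits (4, 3, 1, 4); releases (2, 0, 2, 2), pool now (6, 3, 3, 6)
  proc-A: need (4, 3, 3, 3) fits (6, 3, 3, 6); releases (0, 3, 1, 1), pool now (6, 6, 4, 7)
  proc-I: need (3, 4, 3, 5) fits (6, 6, 4, 7); releases (2, 1, 0, 0), pool now (8, 7, 4, 7)
  proc-F: need (3, 7, 1, 6) fits (8, 7, 4, 7); releases (1, 3, 0, 1), pool now (9, 10, 4, 8)
  proc-C: need (7, 6, 0, 2) fits (9, 10, 4, 8); releases (0, 2, 2, 3), pool now (9, 12, 6, 11)


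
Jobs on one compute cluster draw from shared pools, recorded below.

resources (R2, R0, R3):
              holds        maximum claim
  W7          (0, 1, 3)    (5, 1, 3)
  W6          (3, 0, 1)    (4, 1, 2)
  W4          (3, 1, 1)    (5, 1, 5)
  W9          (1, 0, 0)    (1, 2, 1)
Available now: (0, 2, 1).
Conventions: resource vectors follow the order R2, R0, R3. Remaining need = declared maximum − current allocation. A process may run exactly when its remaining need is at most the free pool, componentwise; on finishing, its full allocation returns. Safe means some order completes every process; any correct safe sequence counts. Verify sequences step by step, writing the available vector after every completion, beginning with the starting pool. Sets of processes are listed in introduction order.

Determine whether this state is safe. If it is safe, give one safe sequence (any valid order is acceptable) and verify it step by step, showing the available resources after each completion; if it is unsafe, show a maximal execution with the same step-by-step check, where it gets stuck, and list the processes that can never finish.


UNSAFE — no complete ordering exists.
Key observation: after W9, W6 the pool peaks at (4, 2, 2), and each blocked process is short somewhere: W7 on R2; W4 on R3.
A maximal execution: W9, W6 — then nothing else fits. Verifying each step:
  pool = (0, 2, 1)
  W9: need (0, 2, 1) fits (0, 2, 1); releases (1, 0, 0), pool now (1, 2, 1)
  W6: need (1, 1, 1) fits (1, 2, 1); releases (3, 0, 1), pool now (4, 2, 2)
  blocked: W7 wants (5, 0, 0), pool (4, 2, 2) — not enough R2
  blocked: W4 wants (2, 0, 4), pool (4, 2, 2) — not enough R3
Processes that can never finish: W7 and W4.


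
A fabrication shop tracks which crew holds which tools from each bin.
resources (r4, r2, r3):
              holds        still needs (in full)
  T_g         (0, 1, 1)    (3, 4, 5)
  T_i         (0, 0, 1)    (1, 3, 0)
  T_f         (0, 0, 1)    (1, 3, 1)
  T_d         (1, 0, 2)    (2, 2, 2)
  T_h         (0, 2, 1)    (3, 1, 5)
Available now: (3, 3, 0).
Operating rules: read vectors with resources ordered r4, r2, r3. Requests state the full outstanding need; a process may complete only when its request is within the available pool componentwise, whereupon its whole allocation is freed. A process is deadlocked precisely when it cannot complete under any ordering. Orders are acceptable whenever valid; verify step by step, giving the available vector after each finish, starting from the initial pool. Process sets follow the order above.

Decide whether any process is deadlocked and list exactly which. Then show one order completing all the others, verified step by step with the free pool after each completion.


The deadlocked set is T_g and T_h.
Key observation: r3 is the bottleneck — with T_i, T_f, T_d done the pool holds (4, 3, 4), short of every remaining need.
A valid finishing order for the others: T_i, T_f, T_d. Step-by-step check:
  pool = (3, 3, 0)
  T_i: need (1, 3, 0) fits (3, 3, 0); releases (0, 0, 1), pool now (3, 3, 1)
  T_f: need (1, 3, 1) fits (3, 3, 1); releases (0, 0, 1), pool now (3, 3, 2)
  T_d: need (2, 2, 2) fits (3, 3, 2); releases (1, 0, 2), pool now (4, 3, 4)
The stuck group stays short no matter what:
  T_g cannot run: need (3, 4, 5) vs free (4, 3, 4) (insufficient r2 and r3)
  T_h cannot run: need (3, 1, 5) vs free (4, 3, 4) (insufficient r3)


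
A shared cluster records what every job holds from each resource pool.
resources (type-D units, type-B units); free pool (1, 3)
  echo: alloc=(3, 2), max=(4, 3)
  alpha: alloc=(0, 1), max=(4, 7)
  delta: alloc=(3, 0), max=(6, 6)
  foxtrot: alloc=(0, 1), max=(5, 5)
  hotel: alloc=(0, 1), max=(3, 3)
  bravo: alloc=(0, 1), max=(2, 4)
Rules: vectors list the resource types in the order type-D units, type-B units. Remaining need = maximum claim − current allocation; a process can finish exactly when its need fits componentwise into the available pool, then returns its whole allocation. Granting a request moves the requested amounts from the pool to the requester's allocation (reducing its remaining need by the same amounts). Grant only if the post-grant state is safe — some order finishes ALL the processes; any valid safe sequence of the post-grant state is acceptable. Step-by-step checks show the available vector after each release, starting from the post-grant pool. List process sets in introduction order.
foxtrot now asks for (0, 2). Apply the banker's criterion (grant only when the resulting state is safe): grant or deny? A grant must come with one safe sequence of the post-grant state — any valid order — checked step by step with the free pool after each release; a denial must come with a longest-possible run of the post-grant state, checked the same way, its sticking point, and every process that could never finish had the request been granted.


DENY: after the grant no complete ordering would exist.
Key observation: after echo, bravo, hotel the pool peaks at (4, 5), and each blocked process is short somewhere: alpha on type-B units; delta on type-B units; foxtrot on type-D units.
After a pretend grant, a maximal execution: echo, bravo, hotel — then nothing else fits. Verifying each step:
  pool = (1, 1)
  run echo (needs (1, 1), free (1, 1)); after release of (3, 2) the pool is (4, 3)
  run bravo (needs (2, 3), free (4, 3)); after release of (0, 1) the pool is (4, 4)
  run hotel (needs (3, 2), free (4, 4)); after release of (0, 1) the pool is (4, 5)
  blocked: alpha wants (4, 6), pool (4, 5) — not enough type-B units
  blocked: delta wants (3, 6), pool (4, 5) — not enough type-B units
  blocked: foxtrot wants (5, 2), pool (4, 5) — not enough type-D units
Processes that could never finish after the grant: alpha, delta and foxtrot.


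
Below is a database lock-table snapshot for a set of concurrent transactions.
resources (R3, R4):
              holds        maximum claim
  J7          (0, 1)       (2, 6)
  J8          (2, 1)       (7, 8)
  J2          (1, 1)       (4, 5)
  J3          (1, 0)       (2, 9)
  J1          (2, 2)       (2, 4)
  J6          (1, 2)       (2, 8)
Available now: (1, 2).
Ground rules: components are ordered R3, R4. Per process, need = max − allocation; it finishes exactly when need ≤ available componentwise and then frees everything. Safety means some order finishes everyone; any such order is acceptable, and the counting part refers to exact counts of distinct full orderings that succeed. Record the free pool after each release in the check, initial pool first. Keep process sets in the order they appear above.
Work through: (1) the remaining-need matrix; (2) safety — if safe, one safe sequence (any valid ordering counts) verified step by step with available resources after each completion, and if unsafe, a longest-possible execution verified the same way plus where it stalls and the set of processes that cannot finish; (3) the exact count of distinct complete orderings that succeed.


(1) Remaining need (order R3, R4):
  J7: (2, 5)
  J8: (5, 7)
  J2: (3, 4)
  J3: (1, 9)
  J1: (0, 2)
  J6: (1, 6)
(2) SAFE — a valid safe sequence is J1, J2, J7, J6, J8, J3.
Key observation: reading the order forward, J1 is the first process whose need (0, 2) meets the free pool (1, 2) exactly on a resource it requests.
Step-by-step check:
  pool = (1, 2)
  J1: need (0, 2) fits (1, 2); releases (2, 2), pool now (3, 4)
  J2: need (3, 4) fits (3, 4); releases (1, 1), pool now (4, 5)
  J7: need (2, 5) fits (4, 5); releases (0, 1), pool now (4, 6)
  J6: need (1, 6) fits (4, 6); releases (1, 2), pool now (5, 8)
  J8: need (5, 7) fits (5, 8); releases (2, 1), pool now (7, 9)
  J3: need (1, 9) fits (7, 9); releases (1, 0), pool now (8, 9)
(3) The exact count: 1 of the possible complete orderings is a safe sequence.
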